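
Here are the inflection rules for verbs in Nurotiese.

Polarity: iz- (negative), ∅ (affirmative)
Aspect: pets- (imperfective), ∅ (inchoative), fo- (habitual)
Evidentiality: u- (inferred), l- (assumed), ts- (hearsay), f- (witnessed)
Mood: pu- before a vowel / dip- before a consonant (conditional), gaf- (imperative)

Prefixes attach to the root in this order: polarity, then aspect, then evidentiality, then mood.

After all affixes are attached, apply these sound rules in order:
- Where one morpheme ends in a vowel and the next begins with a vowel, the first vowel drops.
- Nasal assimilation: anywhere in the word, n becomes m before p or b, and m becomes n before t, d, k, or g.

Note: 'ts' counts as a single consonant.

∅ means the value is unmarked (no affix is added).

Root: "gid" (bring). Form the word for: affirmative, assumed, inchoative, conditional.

diplgid

polarity = affirmative: zero marking, form stays gid.
aspect = inchoative: zero marking, form stays gid.
Attach evidentiality assumed l- → lgid.
Attach mood conditional dip- (before consonant 'l') → diplgid.
Vowel deletion: no change.
Nasal assimilation: no change.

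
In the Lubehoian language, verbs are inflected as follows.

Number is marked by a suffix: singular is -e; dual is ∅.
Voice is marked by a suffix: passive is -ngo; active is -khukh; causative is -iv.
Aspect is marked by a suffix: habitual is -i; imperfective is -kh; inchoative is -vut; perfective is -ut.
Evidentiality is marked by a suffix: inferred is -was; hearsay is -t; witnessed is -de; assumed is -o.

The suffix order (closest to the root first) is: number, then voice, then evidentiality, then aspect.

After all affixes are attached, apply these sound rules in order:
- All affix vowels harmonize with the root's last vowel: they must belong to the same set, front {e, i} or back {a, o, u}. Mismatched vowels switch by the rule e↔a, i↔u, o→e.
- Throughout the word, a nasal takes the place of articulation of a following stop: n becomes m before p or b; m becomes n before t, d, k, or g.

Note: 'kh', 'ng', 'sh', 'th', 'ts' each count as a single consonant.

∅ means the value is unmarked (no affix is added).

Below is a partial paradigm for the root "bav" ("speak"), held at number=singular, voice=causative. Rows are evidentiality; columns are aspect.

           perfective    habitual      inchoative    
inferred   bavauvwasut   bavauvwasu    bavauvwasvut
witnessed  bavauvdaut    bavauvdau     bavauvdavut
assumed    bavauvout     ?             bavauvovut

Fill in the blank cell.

Attach number singular -e → bave.
Attach voice causative -iv → baveiv.
Attach evidentiality assumed -o → baveivo.
Attach aspect habitual -i → baveivoi.
Apply vowel harmony: baveivoi → bavauvou.
Nasal assimilation: no change.

bavauvou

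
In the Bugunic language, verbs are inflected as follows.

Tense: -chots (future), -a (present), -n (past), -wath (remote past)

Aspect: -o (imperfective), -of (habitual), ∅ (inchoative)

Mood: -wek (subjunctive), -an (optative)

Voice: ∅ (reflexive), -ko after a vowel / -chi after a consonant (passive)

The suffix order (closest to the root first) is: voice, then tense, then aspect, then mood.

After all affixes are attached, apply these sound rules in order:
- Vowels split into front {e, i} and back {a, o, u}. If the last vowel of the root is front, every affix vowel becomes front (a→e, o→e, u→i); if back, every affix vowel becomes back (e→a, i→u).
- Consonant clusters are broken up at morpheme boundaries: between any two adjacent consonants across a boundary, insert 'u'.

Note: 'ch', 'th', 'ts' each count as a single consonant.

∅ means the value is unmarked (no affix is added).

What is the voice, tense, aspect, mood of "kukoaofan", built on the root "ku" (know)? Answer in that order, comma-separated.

passive, present, habitual, optative

Segment: ku-ko-a-of-an.
voice: -ko/chi → passive.
tense: -a → present.
aspect: -of → habitual.
mood: -an → optative.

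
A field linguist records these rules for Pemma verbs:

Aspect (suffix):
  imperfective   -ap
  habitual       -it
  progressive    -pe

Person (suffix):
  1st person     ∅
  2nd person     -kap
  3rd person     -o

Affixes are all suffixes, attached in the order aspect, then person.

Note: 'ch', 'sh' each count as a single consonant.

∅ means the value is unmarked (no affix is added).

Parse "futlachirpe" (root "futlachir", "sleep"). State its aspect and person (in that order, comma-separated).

Segment: futlachir-pe.
aspect: -pe → progressive.
person: ∅ → 1st person.

progressive, 1st person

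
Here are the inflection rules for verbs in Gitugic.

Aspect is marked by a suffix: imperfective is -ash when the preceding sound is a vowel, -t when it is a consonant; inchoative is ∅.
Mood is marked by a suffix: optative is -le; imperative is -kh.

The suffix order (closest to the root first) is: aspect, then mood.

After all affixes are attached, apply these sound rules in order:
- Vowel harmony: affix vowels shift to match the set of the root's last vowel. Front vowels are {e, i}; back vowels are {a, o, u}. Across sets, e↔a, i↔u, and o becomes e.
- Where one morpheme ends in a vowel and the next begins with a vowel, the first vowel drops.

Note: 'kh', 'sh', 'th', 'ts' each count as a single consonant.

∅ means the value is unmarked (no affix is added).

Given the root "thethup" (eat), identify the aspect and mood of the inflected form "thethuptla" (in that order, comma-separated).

imperfective, optative

Segment: thethup-t-le.
aspect: -ash/t → imperfective.
mood: -le → optative.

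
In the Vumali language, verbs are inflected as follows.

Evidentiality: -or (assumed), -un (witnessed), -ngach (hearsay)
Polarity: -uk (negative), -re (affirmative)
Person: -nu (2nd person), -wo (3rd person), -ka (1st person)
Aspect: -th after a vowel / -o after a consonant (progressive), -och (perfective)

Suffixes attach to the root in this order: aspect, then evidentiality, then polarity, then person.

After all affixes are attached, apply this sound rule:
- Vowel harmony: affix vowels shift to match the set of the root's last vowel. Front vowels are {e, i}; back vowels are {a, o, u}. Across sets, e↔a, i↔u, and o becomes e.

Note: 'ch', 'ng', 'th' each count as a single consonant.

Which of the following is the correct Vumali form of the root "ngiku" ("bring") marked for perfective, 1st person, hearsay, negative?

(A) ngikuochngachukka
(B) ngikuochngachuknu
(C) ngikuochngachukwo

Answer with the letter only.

Attach aspect perfective -och → ngikuoch.
Attach evidentiality hearsay -ngach → ngikuochngach.
Attach polarity negative -uk → ngikuochngachuk.
Attach person 1st person -ka → ngikuochngachukka.
Vowel harmony: no change.
So the correct form is ngikuochngachukka, option (A).
(C) ngikuochngachukwo is wrong: it uses 3rd person instead of 1st person for person.
(B) ngikuochngachuknu is wrong: it uses 2nd person instead of 1st person for person.

A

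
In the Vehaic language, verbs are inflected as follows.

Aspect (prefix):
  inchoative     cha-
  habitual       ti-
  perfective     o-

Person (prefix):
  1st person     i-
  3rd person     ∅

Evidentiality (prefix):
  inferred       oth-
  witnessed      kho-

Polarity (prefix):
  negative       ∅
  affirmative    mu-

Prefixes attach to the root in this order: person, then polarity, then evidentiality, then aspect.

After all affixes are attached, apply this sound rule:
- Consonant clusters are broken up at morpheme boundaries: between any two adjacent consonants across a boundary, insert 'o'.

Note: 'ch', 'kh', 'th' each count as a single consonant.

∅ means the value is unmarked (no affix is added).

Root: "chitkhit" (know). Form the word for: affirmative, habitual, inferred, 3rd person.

person = 3rd person: zero marking, form stays chitkhit.
Attach polarity affirmative mu- → muchitkhit.
Attach evidentiality inferred oth- → othmuchitkhit.
Attach aspect habitual ti- → tiothmuchitkhit.
Apply epenthesis: tiothmuchitkhit → tiothomuchitkhit.

tiothomuchitkhit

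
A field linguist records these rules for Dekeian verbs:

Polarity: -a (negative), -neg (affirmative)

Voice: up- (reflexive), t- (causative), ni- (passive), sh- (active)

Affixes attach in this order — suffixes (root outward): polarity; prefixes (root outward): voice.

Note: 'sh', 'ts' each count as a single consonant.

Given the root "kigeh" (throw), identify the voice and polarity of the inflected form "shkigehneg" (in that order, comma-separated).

Segment: sh-kigeh-neg.
voice: sh- → active.
polarity: -neg → affirmative.

active, affirmative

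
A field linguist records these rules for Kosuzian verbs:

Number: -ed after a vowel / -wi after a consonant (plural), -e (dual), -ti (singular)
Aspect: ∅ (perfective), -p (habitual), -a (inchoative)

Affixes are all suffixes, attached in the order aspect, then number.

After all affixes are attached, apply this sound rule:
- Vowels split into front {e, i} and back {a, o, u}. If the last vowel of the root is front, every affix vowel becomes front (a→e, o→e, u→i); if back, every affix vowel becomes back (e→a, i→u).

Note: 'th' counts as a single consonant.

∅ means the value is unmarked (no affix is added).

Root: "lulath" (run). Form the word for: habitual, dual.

lulathpa

Attach aspect habitual -p → lulathp.
Attach number dual -e → lulathpe.
Apply vowel harmony: lulathpe → lulathpa.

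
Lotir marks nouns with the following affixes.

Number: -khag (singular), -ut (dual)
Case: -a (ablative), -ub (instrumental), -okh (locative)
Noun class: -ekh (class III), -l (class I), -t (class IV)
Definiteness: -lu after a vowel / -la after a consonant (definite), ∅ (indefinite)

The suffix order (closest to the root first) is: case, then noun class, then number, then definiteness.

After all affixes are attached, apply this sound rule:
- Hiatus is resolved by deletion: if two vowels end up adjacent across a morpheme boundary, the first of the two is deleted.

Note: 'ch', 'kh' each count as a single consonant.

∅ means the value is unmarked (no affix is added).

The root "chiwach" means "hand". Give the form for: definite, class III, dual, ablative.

chiwachekhutla

Attach case ablative -a → chiwacha.
Attach noun class class III -ekh → chiwachaekh.
Attach number dual -ut → chiwachaekhut.
Attach definiteness definite -la (after consonant 't') → chiwachaekhutla.
Apply vowel deletion: chiwachaekhutla → chiwachekhutla.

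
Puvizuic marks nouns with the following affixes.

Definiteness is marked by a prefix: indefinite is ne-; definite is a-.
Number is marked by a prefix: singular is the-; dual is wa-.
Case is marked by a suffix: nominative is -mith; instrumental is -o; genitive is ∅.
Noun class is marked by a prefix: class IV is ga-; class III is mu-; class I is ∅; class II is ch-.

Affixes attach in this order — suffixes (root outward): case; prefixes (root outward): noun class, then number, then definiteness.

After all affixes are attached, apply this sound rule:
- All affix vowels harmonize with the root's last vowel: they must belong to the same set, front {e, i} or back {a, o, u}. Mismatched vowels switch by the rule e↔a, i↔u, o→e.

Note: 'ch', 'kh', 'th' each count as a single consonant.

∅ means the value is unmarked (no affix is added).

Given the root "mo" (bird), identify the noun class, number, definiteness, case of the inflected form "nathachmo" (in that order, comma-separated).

Segment: ne-the-ch-mo.
noun class: ch- → class II.
number: the- → singular.
definiteness: ne- → indefinite.
case: ∅ → genitive.

class II, singular, indefinite, genitive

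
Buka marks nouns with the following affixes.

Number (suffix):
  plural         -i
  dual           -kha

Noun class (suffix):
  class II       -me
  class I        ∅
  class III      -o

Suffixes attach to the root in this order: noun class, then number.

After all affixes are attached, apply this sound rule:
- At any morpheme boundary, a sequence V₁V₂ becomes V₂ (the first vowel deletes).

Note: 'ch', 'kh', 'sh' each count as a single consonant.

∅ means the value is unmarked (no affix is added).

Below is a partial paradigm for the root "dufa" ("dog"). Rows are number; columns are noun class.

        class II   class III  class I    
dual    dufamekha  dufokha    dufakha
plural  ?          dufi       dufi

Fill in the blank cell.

Attach noun class class II -me → dufame.
Attach number plural -i → dufamei.
Apply vowel deletion: dufamei → dufami.

dufami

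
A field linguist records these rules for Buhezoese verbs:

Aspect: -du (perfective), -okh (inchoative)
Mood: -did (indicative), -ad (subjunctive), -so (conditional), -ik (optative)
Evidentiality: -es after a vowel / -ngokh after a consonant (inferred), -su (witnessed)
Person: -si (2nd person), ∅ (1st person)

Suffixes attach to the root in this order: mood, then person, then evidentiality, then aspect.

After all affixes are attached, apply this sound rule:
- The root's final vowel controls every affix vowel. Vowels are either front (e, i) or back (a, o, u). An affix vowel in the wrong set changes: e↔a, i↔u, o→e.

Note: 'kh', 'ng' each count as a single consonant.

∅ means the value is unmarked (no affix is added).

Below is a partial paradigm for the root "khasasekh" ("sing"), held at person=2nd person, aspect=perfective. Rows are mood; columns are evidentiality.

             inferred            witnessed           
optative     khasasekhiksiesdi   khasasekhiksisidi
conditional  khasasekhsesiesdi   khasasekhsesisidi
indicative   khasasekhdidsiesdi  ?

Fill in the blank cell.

khasasekhdidsisidi

Attach mood indicative -did → khasasekhdid.
Attach person 2nd person -si → khasasekhdidsi.
Attach evidentiality witnessed -su → khasasekhdidsisu.
Attach aspect perfective -du → khasasekhdidsisudu.
Apply vowel harmony: khasasekhdidsisudu → khasasekhdidsisidi.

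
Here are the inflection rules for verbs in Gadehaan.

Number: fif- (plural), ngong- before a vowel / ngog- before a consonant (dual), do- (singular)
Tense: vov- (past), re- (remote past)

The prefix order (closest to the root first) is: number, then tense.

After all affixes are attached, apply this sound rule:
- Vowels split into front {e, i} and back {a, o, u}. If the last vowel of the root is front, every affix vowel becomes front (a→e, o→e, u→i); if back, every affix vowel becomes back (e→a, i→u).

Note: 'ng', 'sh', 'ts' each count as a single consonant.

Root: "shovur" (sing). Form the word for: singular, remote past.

radoshovur

Attach number singular do- → doshovur.
Attach tense remote past re- → redoshovur.
Apply vowel harmony: redoshovur → radoshovur.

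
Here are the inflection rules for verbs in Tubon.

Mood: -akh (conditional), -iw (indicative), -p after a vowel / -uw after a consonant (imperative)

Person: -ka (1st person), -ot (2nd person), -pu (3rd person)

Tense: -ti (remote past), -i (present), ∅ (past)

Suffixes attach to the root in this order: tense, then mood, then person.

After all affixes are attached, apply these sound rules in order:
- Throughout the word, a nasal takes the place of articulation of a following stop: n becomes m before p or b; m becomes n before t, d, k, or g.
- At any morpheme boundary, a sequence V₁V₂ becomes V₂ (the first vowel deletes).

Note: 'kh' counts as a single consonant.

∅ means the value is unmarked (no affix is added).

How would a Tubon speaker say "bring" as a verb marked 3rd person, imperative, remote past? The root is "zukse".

zuksetippu

Attach tense remote past -ti → zukseti.
Attach mood imperative -p (after vowel 'i') → zuksetip.
Attach person 3rd person -pu → zuksetippu.
Nasal assimilation: no change.
Vowel deletion: no change.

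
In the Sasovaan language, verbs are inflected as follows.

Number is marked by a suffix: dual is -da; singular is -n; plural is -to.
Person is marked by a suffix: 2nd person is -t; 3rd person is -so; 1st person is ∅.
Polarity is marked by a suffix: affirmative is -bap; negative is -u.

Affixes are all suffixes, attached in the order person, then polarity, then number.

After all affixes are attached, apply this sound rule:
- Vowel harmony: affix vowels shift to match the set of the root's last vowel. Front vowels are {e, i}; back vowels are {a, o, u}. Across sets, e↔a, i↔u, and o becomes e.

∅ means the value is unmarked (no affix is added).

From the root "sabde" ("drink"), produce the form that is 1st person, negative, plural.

person = 1st person: zero marking, form stays sabde.
Attach polarity negative -u → sabdeu.
Attach number plural -to → sabdeuto.
Apply vowel harmony: sabdeuto → sabdeite.

sabdeite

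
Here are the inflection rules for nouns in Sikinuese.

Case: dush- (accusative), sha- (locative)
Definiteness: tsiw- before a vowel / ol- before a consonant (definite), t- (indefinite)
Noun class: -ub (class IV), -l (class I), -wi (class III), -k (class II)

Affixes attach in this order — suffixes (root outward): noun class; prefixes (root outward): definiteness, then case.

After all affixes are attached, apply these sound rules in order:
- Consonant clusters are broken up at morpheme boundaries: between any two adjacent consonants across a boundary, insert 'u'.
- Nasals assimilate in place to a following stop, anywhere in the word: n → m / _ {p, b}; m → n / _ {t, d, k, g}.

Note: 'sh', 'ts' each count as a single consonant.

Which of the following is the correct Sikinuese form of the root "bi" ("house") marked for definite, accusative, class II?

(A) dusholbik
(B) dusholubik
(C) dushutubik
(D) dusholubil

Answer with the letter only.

Attach noun class class II -k → bik.
Attach definiteness definite ol- (before consonant 'b') → olbik.
Attach case accusative dush- → dusholbik.
Apply epenthesis: dusholbik → dusholubik.
Nasal assimilation: no change.
So the correct form is dusholubik, option (B).
(D) dusholubil is wrong: it uses class I instead of class II for noun class.
(C) dushutubik is wrong: it uses indefinite instead of definite for definiteness.
(A) dusholbik is wrong: it fails to apply the sound rule(s).

B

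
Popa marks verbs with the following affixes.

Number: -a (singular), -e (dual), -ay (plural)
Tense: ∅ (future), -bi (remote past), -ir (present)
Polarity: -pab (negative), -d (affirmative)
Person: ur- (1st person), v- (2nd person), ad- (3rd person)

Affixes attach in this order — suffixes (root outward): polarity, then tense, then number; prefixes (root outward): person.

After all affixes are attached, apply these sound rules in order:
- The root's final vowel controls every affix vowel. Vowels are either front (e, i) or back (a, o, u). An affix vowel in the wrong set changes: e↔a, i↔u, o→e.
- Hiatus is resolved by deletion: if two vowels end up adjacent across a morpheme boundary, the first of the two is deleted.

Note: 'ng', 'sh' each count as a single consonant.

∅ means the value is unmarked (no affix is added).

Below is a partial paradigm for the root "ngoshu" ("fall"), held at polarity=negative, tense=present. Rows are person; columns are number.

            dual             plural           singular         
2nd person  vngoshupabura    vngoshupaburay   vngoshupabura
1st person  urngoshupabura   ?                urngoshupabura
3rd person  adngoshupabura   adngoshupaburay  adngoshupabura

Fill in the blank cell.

Attach polarity negative -pab → ngoshupab.
Attach tense present -ir → ngoshupabir.
Attach number plural -ay → ngoshupabiray.
Attach person 1st person ur- → urngoshupabiray.
Apply vowel harmony: urngoshupabiray → urngoshupaburay.
Vowel deletion: no change.

urngoshupaburay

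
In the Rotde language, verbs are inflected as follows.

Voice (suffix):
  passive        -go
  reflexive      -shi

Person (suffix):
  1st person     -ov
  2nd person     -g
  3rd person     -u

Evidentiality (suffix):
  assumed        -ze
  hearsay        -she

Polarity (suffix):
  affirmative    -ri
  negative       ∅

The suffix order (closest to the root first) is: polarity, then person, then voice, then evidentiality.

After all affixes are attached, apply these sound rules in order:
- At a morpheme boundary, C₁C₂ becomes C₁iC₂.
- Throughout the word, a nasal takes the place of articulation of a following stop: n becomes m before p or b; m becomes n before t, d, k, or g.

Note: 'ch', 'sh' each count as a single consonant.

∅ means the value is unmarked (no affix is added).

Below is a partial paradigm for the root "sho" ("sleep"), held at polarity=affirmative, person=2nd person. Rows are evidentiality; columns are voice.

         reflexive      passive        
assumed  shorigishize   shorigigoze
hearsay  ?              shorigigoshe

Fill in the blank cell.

Attach polarity affirmative -ri → shori.
Attach person 2nd person -g → shorig.
Attach voice reflexive -shi → shorigshi.
Attach evidentiality hearsay -she → shorigshishe.
Apply epenthesis: shorigshishe → shorigishishe.
Nasal assimilation: no change.

shorigishishe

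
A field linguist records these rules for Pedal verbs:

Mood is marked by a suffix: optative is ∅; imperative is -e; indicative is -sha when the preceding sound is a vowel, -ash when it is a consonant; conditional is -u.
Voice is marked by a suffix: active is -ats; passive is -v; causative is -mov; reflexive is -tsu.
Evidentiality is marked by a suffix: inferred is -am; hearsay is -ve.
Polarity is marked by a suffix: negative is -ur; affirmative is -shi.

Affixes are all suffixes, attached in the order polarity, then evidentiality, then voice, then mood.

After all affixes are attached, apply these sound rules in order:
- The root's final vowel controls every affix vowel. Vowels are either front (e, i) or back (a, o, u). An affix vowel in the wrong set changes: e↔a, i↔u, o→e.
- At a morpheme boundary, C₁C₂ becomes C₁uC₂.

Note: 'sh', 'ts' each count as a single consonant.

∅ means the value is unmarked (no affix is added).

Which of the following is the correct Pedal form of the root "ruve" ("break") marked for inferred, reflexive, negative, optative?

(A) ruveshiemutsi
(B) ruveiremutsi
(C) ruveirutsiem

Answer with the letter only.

Attach polarity negative -ur → ruveur.
Attach evidentiality inferred -am → ruveuram.
Attach voice reflexive -tsu → ruveuramtsu.
mood = optative: zero marking, form stays ruveuramtsu.
Apply vowel harmony: ruveuramtsu → ruveiremtsi.
Apply epenthesis: ruveiremtsi → ruveiremutsi.
So the correct form is ruveiremutsi, option (B).
(C) ruveirutsiem is wrong: it has the affixes in the wrong order.
(A) ruveshiemutsi is wrong: it uses affirmative instead of negative for polarity.

B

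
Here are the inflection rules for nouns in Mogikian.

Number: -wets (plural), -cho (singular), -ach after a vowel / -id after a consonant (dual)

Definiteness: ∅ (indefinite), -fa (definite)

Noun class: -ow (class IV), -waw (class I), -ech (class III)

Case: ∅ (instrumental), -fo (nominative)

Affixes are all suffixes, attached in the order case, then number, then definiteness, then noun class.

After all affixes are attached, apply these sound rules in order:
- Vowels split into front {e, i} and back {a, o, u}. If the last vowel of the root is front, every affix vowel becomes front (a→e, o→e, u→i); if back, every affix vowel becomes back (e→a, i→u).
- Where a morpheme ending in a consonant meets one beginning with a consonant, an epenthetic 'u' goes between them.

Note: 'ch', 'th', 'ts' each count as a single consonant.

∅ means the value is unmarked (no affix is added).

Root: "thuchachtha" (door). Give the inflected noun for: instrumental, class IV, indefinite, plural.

thuchachthawatsow

case = instrumental: zero marking, form stays thuchachtha.
Attach number plural -wets → thuchachthawets.
definiteness = indefinite: zero marking, form stays thuchachthawets.
Attach noun class class IV -ow → thuchachthawetsow.
Apply vowel harmony: thuchachthawetsow → thuchachthawatsow.
Epenthesis: no change.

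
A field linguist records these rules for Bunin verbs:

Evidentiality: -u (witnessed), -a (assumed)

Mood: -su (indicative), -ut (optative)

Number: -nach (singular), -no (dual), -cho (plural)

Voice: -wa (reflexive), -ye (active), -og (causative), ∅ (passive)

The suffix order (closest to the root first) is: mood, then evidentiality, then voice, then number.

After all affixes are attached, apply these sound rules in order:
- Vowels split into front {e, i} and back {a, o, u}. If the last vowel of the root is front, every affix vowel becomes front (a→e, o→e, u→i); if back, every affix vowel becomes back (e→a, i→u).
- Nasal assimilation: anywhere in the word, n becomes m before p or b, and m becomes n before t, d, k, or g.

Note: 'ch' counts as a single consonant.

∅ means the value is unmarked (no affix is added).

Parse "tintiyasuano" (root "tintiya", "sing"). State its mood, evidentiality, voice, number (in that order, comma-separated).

Segment: tintiya-su-a-no.
mood: -su → indicative.
evidentiality: -a → assumed.
voice: ∅ → passive.
number: -no → dual.

indicative, assumed, passive, dual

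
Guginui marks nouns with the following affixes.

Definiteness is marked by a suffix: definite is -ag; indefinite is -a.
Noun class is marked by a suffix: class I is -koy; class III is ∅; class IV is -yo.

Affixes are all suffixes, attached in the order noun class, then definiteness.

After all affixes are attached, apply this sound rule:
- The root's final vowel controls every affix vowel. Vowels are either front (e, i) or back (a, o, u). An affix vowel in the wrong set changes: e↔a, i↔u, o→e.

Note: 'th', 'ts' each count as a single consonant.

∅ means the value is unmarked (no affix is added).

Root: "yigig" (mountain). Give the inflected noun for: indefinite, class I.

yigigkeye

Attach noun class class I -koy → yigigkoy.
Attach definiteness indefinite -a → yigigkoya.
Apply vowel harmony: yigigkoya → yigigkeye.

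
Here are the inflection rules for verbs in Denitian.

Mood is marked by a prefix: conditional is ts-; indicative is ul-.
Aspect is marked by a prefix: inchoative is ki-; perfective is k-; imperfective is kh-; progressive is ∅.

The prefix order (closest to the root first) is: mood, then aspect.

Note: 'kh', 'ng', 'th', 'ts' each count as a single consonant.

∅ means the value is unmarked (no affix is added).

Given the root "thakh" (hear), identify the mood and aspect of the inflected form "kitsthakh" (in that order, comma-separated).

Segment: ki-ts-thakh.
mood: ts- → conditional.
aspect: ki- → inchoative.

conditional, inchoative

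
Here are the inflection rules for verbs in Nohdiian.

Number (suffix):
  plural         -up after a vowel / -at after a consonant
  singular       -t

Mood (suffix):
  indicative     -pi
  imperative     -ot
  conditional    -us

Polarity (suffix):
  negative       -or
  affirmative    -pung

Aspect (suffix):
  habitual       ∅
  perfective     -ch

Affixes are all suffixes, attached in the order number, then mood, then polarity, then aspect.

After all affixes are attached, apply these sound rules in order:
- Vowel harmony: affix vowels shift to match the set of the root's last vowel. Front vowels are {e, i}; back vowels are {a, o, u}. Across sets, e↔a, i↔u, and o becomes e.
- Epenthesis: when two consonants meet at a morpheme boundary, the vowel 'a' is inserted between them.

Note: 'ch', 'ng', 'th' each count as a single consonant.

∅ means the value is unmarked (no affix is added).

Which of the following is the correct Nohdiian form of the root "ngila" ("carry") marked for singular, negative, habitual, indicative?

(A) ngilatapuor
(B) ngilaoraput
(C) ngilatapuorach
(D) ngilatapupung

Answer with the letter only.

Attach number singular -t → ngilat.
Attach mood indicative -pi → ngilatpi.
Attach polarity negative -or → ngilatpior.
aspect = habitual: zero marking, form stays ngilatpior.
Apply vowel harmony: ngilatpior → ngilatpuor.
Apply epenthesis: ngilatpuor → ngilatapuor.
So the correct form is ngilatapuor, option (A).
(D) ngilatapupung is wrong: it uses affirmative instead of negative for polarity.
(B) ngilaoraput is wrong: it has the affixes in the wrong order.
(C) ngilatapuorach is wrong: it uses perfective instead of habitual for aspect.

A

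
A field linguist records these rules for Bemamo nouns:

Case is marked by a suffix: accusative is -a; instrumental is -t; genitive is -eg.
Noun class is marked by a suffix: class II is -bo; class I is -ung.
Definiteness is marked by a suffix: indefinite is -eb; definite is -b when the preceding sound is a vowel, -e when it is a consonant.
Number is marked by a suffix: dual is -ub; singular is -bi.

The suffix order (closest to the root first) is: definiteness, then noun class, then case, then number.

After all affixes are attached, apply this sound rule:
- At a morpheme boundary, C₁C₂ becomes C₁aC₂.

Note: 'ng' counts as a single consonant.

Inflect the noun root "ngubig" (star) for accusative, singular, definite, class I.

ngubigeungabi

Attach definiteness definite -e (after consonant 'g') → ngubige.
Attach noun class class I -ung → ngubigeung.
Attach case accusative -a → ngubigeunga.
Attach number singular -bi → ngubigeungabi.
Epenthesis: no change.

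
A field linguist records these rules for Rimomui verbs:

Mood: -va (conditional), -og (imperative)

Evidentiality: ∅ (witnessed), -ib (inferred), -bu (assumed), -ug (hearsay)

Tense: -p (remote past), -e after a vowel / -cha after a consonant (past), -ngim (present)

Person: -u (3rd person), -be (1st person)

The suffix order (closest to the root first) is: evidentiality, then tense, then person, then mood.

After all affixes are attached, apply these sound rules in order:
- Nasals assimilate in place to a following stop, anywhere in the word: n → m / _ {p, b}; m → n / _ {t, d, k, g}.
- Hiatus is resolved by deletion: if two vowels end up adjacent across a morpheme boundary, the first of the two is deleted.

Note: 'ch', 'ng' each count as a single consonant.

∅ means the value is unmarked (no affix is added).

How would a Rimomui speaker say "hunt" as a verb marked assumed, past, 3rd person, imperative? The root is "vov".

vovbog

Attach evidentiality assumed -bu → vovbu.
Attach tense past -e (after vowel 'u') → vovbue.
Attach person 3rd person -u → vovbueu.
Attach mood imperative -og → vovbueuog.
Nasal assimilation: no change.
Apply vowel deletion: vovbueuog → vovbog.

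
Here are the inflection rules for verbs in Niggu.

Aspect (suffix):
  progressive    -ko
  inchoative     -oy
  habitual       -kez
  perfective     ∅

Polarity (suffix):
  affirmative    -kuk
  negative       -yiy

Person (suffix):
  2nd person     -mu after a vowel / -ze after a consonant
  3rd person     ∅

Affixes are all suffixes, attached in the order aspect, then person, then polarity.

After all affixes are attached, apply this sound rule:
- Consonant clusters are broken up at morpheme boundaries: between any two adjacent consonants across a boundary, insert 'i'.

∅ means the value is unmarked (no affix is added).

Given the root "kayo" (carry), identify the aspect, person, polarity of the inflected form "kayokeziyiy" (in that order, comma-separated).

Segment: kayo-kez-yiy.
aspect: -kez → habitual.
person: ∅ → 3rd person.
polarity: -yiy → negative.

habitual, 3rd person, negative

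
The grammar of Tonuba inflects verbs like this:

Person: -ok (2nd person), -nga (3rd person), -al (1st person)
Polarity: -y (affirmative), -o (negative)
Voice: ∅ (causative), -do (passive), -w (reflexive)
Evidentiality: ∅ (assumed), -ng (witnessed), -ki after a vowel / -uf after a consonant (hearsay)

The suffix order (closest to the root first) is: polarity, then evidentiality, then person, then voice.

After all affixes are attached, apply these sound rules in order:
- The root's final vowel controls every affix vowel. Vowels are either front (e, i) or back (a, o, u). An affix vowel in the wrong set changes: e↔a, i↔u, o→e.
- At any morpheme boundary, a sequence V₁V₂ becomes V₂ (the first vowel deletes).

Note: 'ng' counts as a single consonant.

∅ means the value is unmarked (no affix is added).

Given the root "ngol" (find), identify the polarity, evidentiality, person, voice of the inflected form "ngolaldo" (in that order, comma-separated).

negative, assumed, 1st person, passive

Segment: ngol-o-al-do.
polarity: -o → negative.
evidentiality: ∅ → assumed.
person: -al → 1st person.
voice: -do → passive.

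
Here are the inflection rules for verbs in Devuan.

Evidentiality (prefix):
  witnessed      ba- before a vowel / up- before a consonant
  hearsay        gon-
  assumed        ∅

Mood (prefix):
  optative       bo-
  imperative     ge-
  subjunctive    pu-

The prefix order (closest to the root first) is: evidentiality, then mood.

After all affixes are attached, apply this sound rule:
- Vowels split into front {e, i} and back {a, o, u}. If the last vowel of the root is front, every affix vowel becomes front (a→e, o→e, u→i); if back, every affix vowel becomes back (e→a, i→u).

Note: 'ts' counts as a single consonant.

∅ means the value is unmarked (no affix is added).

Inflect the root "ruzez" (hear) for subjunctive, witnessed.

piipruzez

Attach evidentiality witnessed up- (before consonant 'r') → upruzez.
Attach mood subjunctive pu- → puupruzez.
Apply vowel harmony: puupruzez → piipruzez.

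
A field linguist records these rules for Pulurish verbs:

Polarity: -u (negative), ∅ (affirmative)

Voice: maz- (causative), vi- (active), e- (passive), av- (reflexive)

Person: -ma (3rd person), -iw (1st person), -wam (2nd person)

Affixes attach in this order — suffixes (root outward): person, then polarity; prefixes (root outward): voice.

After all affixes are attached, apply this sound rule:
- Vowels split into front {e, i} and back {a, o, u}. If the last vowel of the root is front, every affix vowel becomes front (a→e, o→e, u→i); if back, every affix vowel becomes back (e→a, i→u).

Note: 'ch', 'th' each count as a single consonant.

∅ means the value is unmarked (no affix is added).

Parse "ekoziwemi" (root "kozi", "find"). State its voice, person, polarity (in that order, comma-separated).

Segment: e-kozi-wam-u.
voice: e- → passive.
person: -wam → 2nd person.
polarity: -u → negative.

passive, 2nd person, negative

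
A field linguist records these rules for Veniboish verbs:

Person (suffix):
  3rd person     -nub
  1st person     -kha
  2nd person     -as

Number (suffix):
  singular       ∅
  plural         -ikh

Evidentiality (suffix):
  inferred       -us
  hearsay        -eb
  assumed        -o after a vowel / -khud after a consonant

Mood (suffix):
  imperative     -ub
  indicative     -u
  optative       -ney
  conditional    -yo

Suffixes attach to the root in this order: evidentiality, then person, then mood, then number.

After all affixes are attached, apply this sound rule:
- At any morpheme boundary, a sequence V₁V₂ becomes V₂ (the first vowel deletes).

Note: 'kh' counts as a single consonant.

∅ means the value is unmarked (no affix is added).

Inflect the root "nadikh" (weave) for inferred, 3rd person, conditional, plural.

Attach evidentiality inferred -us → nadikhus.
Attach person 3rd person -nub → nadikhusnub.
Attach mood conditional -yo → nadikhusnubyo.
Attach number plural -ikh → nadikhusnubyoikh.
Apply vowel deletion: nadikhusnubyoikh → nadikhusnubyikh.

nadikhusnubyikh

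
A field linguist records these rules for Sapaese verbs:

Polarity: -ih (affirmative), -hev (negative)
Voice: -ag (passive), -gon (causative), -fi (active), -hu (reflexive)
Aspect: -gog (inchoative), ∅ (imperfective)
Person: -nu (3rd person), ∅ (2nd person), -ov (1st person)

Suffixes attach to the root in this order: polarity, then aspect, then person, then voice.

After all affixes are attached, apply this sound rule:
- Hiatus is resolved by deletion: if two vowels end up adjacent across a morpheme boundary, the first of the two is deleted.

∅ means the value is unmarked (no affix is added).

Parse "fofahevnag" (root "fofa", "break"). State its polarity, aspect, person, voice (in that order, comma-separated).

negative, imperfective, 3rd person, passive

Segment: fofa-hev-nu-ag.
polarity: -hev → negative.
aspect: ∅ → imperfective.
person: -nu → 3rd person.
voice: -ag → passive.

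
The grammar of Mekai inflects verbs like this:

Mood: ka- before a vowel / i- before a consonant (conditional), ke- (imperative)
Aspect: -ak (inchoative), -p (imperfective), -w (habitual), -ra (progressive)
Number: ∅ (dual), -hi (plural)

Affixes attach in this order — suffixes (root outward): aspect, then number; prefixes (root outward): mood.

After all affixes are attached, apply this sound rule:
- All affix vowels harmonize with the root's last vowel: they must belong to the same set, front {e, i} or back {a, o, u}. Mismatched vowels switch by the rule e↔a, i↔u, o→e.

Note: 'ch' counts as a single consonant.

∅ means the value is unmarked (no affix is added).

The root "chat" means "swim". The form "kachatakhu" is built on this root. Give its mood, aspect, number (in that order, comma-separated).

imperative, inchoative, plural

Segment: ke-chat-ak-hi.
mood: ke- → imperative.
aspect: -ak → inchoative.
number: -hi → plural.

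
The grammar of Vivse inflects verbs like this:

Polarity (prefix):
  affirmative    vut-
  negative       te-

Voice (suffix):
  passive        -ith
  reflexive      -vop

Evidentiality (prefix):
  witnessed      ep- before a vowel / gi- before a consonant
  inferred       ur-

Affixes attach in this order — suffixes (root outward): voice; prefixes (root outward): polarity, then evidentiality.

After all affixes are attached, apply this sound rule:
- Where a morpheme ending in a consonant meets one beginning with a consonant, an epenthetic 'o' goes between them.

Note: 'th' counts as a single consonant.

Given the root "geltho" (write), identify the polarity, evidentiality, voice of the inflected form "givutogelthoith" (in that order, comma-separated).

Segment: gi-vut-geltho-ith.
polarity: vut- → affirmative.
evidentiality: ep/gi- → witnessed.
voice: -ith → passive.

affirmative, witnessed, passive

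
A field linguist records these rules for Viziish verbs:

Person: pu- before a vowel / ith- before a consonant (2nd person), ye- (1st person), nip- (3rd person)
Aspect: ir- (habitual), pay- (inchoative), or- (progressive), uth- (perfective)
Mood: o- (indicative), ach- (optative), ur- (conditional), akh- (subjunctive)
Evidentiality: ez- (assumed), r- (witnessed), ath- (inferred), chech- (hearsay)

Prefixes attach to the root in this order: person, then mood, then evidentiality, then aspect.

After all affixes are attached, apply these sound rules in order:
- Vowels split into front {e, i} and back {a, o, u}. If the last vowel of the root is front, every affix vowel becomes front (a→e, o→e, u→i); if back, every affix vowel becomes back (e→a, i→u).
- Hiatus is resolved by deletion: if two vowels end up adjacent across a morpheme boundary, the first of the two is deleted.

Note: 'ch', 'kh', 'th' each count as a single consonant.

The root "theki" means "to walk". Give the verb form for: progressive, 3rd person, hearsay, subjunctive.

erchechekhniptheki

Attach person 3rd person nip- → niptheki.
Attach mood subjunctive akh- → akhniptheki.
Attach evidentiality hearsay chech- → chechakhniptheki.
Attach aspect progressive or- → orchechakhniptheki.
Apply vowel harmony: orchechakhniptheki → erchechekhniptheki.
Vowel deletion: no change.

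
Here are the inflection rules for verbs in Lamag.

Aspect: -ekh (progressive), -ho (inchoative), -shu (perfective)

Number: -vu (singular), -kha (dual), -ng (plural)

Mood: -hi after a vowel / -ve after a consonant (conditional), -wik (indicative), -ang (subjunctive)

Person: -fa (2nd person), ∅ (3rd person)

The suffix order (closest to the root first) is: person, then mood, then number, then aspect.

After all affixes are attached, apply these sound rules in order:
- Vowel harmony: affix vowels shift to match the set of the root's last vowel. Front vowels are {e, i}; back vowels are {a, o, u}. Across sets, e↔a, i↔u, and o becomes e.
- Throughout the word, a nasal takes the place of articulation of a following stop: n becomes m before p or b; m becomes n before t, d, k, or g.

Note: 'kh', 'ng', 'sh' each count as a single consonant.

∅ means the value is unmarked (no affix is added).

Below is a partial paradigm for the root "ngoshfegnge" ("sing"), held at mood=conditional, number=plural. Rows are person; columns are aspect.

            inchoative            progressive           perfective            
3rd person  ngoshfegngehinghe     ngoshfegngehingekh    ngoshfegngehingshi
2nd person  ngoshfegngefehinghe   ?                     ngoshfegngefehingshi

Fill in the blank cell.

ngoshfegngefehingekh

Attach person 2nd person -fa → ngoshfegngefa.
Attach mood conditional -hi (after vowel 'a') → ngoshfegngefahi.
Attach number plural -ng → ngoshfegngefahing.
Attach aspect progressive -ekh → ngoshfegngefahingekh.
Apply vowel harmony: ngoshfegngefahingekh → ngoshfegngefehingekh.
Nasal assimilation: no change.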